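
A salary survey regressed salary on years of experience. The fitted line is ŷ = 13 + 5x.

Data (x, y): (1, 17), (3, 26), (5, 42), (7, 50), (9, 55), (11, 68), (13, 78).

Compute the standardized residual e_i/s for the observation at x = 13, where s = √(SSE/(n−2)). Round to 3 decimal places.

0.000

x=1: ŷ = 13 + 5·1 = 18; e = 17 − 18 = -1
x=3: ŷ = 13 + 5·3 = 28; e = 26 − 28 = -2
x=5: ŷ = 13 + 5·5 = 38; e = 42 − 38 = 4
x=7: ŷ = 13 + 5·7 = 48; e = 50 − 48 = 2
x=9: ŷ = 13 + 5·9 = 58; e = 55 − 58 = -3
x=11: ŷ = 13 + 5·11 = 68; e = 68 − 68 = 0
x=13: ŷ = 13 + 5·13 = 78; e = 78 − 78 = 0
SSE = 1 + 4 + 16 + 4 + 9 + 0 + 0 = 34
s = √(34/5) = 2.60768
e/s = 0 / 2.60768 = 0.000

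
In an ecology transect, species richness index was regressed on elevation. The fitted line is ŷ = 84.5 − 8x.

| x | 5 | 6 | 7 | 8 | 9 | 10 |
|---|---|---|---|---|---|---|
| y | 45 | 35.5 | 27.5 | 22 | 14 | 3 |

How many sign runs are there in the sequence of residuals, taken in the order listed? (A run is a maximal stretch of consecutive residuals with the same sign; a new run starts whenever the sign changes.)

4 runs

x=5: ŷ = 84.5 − 8·5 = 44.5; r = 45 − 44.5 = 0.5
x=6: ŷ = 84.5 − 8·6 = 36.5; r = 35.5 − 36.5 = -1
x=7: ŷ = 84.5 − 8·7 = 28.5; r = 27.5 − 28.5 = -1
x=8: ŷ = 84.5 − 8·8 = 20.5; r = 22 − 20.5 = 1.5
x=9: ŷ = 84.5 − 8·9 = 12.5; r = 14 − 12.5 = 1.5
x=10: ŷ = 84.5 − 8·10 = 4.5; r = 3 − 4.5 = -1.5
Signs: + − − + + −
Runs: +×1, −×2, +×2, −×1 → 4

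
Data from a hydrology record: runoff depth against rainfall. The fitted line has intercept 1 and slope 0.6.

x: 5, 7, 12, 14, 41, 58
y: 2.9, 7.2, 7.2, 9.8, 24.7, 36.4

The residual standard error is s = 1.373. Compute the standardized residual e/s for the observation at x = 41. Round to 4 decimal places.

-0.6555

ŷ = 1 + 0.6·41 = 25.6
e = 24.7 − 25.6 = -0.9
e/s = -0.9 / 1.373 = -0.6555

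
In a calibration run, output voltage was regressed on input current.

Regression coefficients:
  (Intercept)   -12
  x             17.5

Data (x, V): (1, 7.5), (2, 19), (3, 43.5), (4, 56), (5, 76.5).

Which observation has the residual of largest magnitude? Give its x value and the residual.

x = 2, e = -4

x=1: V̂ = -12 + 17.5·1 = 5.5; e = 7.5 − 5.5 = 2
x=2: V̂ = -12 + 17.5·2 = 23; e = 19 − 23 = -4
x=3: V̂ = -12 + 17.5·3 = 40.5; e = 43.5 − 40.5 = 3
x=4: V̂ = -12 + 17.5·4 = 58; e = 56 − 58 = -2
x=5: V̂ = -12 + 17.5·5 = 75.5; e = 76.5 − 75.5 = 1
Largest |e| is 4 at x = 2, residual -4.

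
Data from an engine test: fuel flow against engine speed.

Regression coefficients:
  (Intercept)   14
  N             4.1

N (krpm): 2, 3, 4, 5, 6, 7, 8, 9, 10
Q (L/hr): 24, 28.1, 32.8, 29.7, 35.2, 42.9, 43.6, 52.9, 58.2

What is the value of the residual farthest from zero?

N=2: ŷ = 14 + 4.1·2 = 22.2; r = 24 − 22.2 = 1.8
N=3: ŷ = 14 + 4.1·3 = 26.3; r = 28.1 − 26.3 = 1.8
N=4: ŷ = 14 + 4.1·4 = 30.4; r = 32.8 − 30.4 = 2.4
N=5: ŷ = 14 + 4.1·5 = 34.5; r = 29.7 − 34.5 = -4.8
N=6: ŷ = 14 + 4.1·6 = 38.6; r = 35.2 − 38.6 = -3.4
N=7: ŷ = 14 + 4.1·7 = 42.7; r = 42.9 − 42.7 = 0.2
N=8: ŷ = 14 + 4.1·8 = 46.8; r = 43.6 − 46.8 = -3.2
N=9: ŷ = 14 + 4.1·9 = 50.9; r = 52.9 − 50.9 = 2
N=10: ŷ = 14 + 4.1·10 = 55; r = 58.2 − 55 = 3.2
Largest |r| is 4.8 at N = 5, residual -4.8.

r = -4.8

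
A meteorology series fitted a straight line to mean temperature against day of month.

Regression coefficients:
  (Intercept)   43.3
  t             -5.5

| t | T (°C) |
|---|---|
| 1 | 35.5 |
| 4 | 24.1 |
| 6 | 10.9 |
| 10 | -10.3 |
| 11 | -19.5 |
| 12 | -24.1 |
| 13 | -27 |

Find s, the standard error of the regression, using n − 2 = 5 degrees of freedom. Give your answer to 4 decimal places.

t=1: T̂ = 43.3 − 5.5·1 = 37.8; e = 35.5 − 37.8 = -2.3
t=4: T̂ = 43.3 − 5.5·4 = 21.3; e = 24.1 − 21.3 = 2.8
t=6: T̂ = 43.3 − 5.5·6 = 10.3; e = 10.9 − 10.3 = 0.6
t=10: T̂ = 43.3 − 5.5·10 = -11.7; e = -10.3 − (-11.7) = 1.4
t=11: T̂ = 43.3 − 5.5·11 = -17.2; e = -19.5 − (-17.2) = -2.3
t=12: T̂ = 43.3 − 5.5·12 = -22.7; e = -24.1 − (-22.7) = -1.4
t=13: T̂ = 43.3 − 5.5·13 = -28.2; e = -27 − (-28.2) = 1.2
SSE = 5.29 + 7.84 + 0.36 + 1.96 + 5.29 + 1.96 + 1.44 = 24.14
s = √(24.14/5) = √4.828 ≈ 2.1973

s = 2.1973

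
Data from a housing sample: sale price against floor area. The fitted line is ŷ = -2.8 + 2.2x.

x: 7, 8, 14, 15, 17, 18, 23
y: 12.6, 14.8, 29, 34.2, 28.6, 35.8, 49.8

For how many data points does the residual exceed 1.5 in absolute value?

3

x=7: ŷ = -2.8 + 2.2·7 = 12.6; r = 12.6 − 12.6 = 0
x=8: ŷ = -2.8 + 2.2·8 = 14.8; r = 14.8 − 14.8 = 0
x=14: ŷ = -2.8 + 2.2·14 = 28; r = 29 − 28 = 1
x=15: ŷ = -2.8 + 2.2·15 = 30.2; r = 34.2 − 30.2 = 4
x=17: ŷ = -2.8 + 2.2·17 = 34.6; r = 28.6 − 34.6 = -6
x=18: ŷ = -2.8 + 2.2·18 = 36.8; r = 35.8 − 36.8 = -1
x=23: ŷ = -2.8 + 2.2·23 = 47.8; r = 49.8 − 47.8 = 2
|r| > 1.5: x=15 (|r|=4), x=17 (|r|=6), x=23 (|r|=2) → 3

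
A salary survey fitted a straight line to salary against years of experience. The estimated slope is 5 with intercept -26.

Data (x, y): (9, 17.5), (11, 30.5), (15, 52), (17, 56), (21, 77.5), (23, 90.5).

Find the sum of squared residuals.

SSE = 27

x=9: ŷ = -26 + 5·9 = 19; e = 17.5 − 19 = -1.5
x=11: ŷ = -26 + 5·11 = 29; e = 30.5 − 29 = 1.5
x=15: ŷ = -26 + 5·15 = 49; e = 52 − 49 = 3
x=17: ŷ = -26 + 5·17 = 59; e = 56 − 59 = -3
x=21: ŷ = -26 + 5·21 = 79; e = 77.5 − 79 = -1.5
x=23: ŷ = -26 + 5·23 = 89; e = 90.5 − 89 = 1.5
SSE = 2.25 + 2.25 + 9 + 9 + 2.25 + 2.25 = 27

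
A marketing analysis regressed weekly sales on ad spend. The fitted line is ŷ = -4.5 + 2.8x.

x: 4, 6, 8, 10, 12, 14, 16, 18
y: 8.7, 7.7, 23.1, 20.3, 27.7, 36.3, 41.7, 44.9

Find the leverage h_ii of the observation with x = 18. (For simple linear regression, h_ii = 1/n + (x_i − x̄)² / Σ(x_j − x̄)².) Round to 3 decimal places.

h = 0.417

x̄ = (4 + 6 + 8 + 10 + 12 + 14 + 16 + 18)/8 = 11
Σ(x − x̄)² = 49 + 25 + 9 + 1 + 1 + 9 + 25 + 49 = 168
h = 1/8 + (7)²/168 = 0.125 + 0.291667 = 0.417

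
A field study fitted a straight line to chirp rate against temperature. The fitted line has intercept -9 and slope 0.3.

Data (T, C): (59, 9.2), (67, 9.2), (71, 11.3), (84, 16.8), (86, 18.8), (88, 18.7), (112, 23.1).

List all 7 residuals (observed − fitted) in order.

0.5, -1.9, -1, 0.6, 2, 1.3, -1.5

T=59: ŷ = -9 + 0.3·59 = 8.7; e = 9.2 − 8.7 = 0.5
T=67: ŷ = -9 + 0.3·67 = 11.1; e = 9.2 − 11.1 = -1.9
T=71: ŷ = -9 + 0.3·71 = 12.3; e = 11.3 − 12.3 = -1
T=84: ŷ = -9 + 0.3·84 = 16.2; e = 16.8 − 16.2 = 0.6
T=86: ŷ = -9 + 0.3·86 = 16.8; e = 18.8 − 16.8 = 2
T=88: ŷ = -9 + 0.3·88 = 17.4; e = 18.7 − 17.4 = 1.3
T=112: ŷ = -9 + 0.3·112 = 24.6; e = 23.1 − 24.6 = -1.5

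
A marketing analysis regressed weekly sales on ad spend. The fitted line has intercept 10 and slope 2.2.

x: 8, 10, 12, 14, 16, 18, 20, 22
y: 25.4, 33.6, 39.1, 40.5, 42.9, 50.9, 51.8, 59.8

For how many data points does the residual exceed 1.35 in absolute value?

x=8: ŷ = 10 + 2.2·8 = 27.6; e = 25.4 − 27.6 = -2.2
x=10: ŷ = 10 + 2.2·10 = 32; e = 33.6 − 32 = 1.6
x=12: ŷ = 10 + 2.2·12 = 36.4; e = 39.1 − 36.4 = 2.7
x=14: ŷ = 10 + 2.2·14 = 40.8; e = 40.5 − 40.8 = -0.3
x=16: ŷ = 10 + 2.2·16 = 45.2; e = 42.9 − 45.2 = -2.3
x=18: ŷ = 10 + 2.2·18 = 49.6; e = 50.9 − 49.6 = 1.3
x=20: ŷ = 10 + 2.2·20 = 54; e = 51.8 − 54 = -2.2
x=22: ŷ = 10 + 2.2·22 = 58.4; e = 59.8 − 58.4 = 1.4
|e| > 1.35: x=8 (|e|=2.2), x=10 (|e|=1.6), x=12 (|e|=2.7), x=16 (|e|=2.3), x=20 (|e|=2.2), x=22 (|e|=1.4) → 6

6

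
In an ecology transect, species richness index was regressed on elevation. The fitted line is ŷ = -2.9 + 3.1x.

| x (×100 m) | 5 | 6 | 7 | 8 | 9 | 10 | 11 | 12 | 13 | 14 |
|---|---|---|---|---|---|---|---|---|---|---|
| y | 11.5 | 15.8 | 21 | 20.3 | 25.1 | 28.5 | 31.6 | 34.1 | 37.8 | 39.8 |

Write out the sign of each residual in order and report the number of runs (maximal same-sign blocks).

x=5: ŷ = -2.9 + 3.1·5 = 12.6; r = 11.5 − 12.6 = -1.1
x=6: ŷ = -2.9 + 3.1·6 = 15.7; r = 15.8 − 15.7 = 0.1
x=7: ŷ = -2.9 + 3.1·7 = 18.8; r = 21 − 18.8 = 2.2
x=8: ŷ = -2.9 + 3.1·8 = 21.9; r = 20.3 − 21.9 = -1.6
x=9: ŷ = -2.9 + 3.1·9 = 25; r = 25.1 − 25 = 0.1
x=10: ŷ = -2.9 + 3.1·10 = 28.1; r = 28.5 − 28.1 = 0.4
x=11: ŷ = -2.9 + 3.1·11 = 31.2; r = 31.6 − 31.2 = 0.4
x=12: ŷ = -2.9 + 3.1·12 = 34.3; r = 34.1 − 34.3 = -0.2
x=13: ŷ = -2.9 + 3.1·13 = 37.4; r = 37.8 − 37.4 = 0.4
x=14: ŷ = -2.9 + 3.1·14 = 40.5; r = 39.8 − 40.5 = -0.7
Signs: − + + − + + + − + −
Runs: −×1, +×2, −×1, +×3, −×1, +×1, −×1 → 7

7 runs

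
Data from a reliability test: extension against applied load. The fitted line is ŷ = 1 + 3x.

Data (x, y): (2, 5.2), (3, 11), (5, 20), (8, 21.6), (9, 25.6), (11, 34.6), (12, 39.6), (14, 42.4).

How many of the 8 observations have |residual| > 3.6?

1

x=2: ŷ = 1 + 3·2 = 7; e = 5.2 − 7 = -1.8
x=3: ŷ = 1 + 3·3 = 10; e = 11 − 10 = 1
x=5: ŷ = 1 + 3·5 = 16; e = 20 − 16 = 4
x=8: ŷ = 1 + 3·8 = 25; e = 21.6 − 25 = -3.4
x=9: ŷ = 1 + 3·9 = 28; e = 25.6 − 28 = -2.4
x=11: ŷ = 1 + 3·11 = 34; e = 34.6 − 34 = 0.6
x=12: ŷ = 1 + 3·12 = 37; e = 39.6 − 37 = 2.6
x=14: ŷ = 1 + 3·14 = 43; e = 42.4 − 43 = -0.6
|e| > 3.6: x=5 (|e|=4) → 1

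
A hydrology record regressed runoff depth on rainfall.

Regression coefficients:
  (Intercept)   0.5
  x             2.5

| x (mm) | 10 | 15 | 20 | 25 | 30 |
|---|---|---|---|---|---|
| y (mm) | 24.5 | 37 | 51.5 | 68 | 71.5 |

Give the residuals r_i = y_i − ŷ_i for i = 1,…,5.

x=10: ŷ = 0.5 + 2.5·10 = 25.5; r = 24.5 − 25.5 = -1
x=15: ŷ = 0.5 + 2.5·15 = 38; r = 37 − 38 = -1
x=20: ŷ = 0.5 + 2.5·20 = 50.5; r = 51.5 − 50.5 = 1
x=25: ŷ = 0.5 + 2.5·25 = 63; r = 68 − 63 = 5
x=30: ŷ = 0.5 + 2.5·30 = 75.5; r = 71.5 − 75.5 = -4

-1, -1, 1, 5, -4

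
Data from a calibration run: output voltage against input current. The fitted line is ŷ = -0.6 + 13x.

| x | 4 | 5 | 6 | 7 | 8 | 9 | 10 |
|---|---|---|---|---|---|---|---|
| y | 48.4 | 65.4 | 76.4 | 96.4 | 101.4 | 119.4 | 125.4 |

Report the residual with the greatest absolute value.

x=4: ŷ = -0.6 + 13·4 = 51.4; r = 48.4 − 51.4 = -3
x=5: ŷ = -0.6 + 13·5 = 64.4; r = 65.4 − 64.4 = 1
x=6: ŷ = -0.6 + 13·6 = 77.4; r = 76.4 − 77.4 = -1
x=7: ŷ = -0.6 + 13·7 = 90.4; r = 96.4 − 90.4 = 6
x=8: ŷ = -0.6 + 13·8 = 103.4; r = 101.4 − 103.4 = -2
x=9: ŷ = -0.6 + 13·9 = 116.4; r = 119.4 − 116.4 = 3
x=10: ŷ = -0.6 + 13·10 = 129.4; r = 125.4 − 129.4 = -4
Largest |r| is 6 at x = 7, residual 6.

r = 6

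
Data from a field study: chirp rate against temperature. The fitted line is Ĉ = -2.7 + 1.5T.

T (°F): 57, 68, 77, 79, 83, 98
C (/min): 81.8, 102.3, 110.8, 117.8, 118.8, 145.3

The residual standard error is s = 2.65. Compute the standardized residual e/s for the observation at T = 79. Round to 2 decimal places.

Ĉ = -2.7 + 1.5·79 = 115.8
e = 117.8 − 115.8 = 2
e/s = 2 / 2.65 = 0.75

0.75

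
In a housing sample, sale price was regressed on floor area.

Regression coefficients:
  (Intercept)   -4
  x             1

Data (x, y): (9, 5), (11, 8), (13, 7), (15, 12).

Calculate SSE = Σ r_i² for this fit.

x=9: ŷ = -4 + 9 = 5; r = 5 − 5 = 0
x=11: ŷ = -4 + 11 = 7; r = 8 − 7 = 1
x=13: ŷ = -4 + 13 = 9; r = 7 − 9 = -2
x=15: ŷ = -4 + 15 = 11; r = 12 − 11 = 1
SSE = 0 + 1 + 4 + 1 = 6

SSE = 6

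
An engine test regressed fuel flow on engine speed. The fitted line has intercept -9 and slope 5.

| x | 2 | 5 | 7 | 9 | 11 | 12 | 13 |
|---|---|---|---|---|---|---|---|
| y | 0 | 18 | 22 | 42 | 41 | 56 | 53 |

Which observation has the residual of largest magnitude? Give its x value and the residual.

x = 9, e = 6

x=2: ŷ = -9 + 5·2 = 1; e = 0 − 1 = -1
x=5: ŷ = -9 + 5·5 = 16; e = 18 − 16 = 2
x=7: ŷ = -9 + 5·7 = 26; e = 22 − 26 = -4
x=9: ŷ = -9 + 5·9 = 36; e = 42 − 36 = 6
x=11: ŷ = -9 + 5·11 = 46; e = 41 − 46 = -5
x=12: ŷ = -9 + 5·12 = 51; e = 56 − 51 = 5
x=13: ŷ = -9 + 5·13 = 56; e = 53 − 56 = -3
Largest |e| is 6 at x = 9, residual 6.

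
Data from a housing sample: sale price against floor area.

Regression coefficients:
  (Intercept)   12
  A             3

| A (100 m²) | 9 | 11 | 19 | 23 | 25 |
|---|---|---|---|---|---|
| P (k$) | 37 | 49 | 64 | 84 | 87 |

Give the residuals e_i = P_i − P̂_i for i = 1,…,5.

A=9: P̂ = 12 + 3·9 = 39; e = 37 − 39 = -2
A=11: P̂ = 12 + 3·11 = 45; e = 49 − 45 = 4
A=19: P̂ = 12 + 3·19 = 69; e = 64 − 69 = -5
A=23: P̂ = 12 + 3·23 = 81; e = 84 − 81 = 3
A=25: P̂ = 12 + 3·25 = 87; e = 87 − 87 = 0

-2, 4, -5, 3, 0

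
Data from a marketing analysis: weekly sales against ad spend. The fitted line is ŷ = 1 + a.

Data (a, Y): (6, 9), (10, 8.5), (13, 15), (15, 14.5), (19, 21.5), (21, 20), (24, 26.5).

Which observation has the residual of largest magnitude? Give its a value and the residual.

a = 10, r = -2.5

a=6: ŷ = 1 + 6 = 7; r = 9 − 7 = 2
a=10: ŷ = 1 + 10 = 11; r = 8.5 − 11 = -2.5
a=13: ŷ = 1 + 13 = 14; r = 15 − 14 = 1
a=15: ŷ = 1 + 15 = 16; r = 14.5 − 16 = -1.5
a=19: ŷ = 1 + 19 = 20; r = 21.5 − 20 = 1.5
a=21: ŷ = 1 + 21 = 22; r = 20 − 22 = -2
a=24: ŷ = 1 + 24 = 25; r = 26.5 − 25 = 1.5
Largest |r| is 2.5 at a = 10, residual -2.5.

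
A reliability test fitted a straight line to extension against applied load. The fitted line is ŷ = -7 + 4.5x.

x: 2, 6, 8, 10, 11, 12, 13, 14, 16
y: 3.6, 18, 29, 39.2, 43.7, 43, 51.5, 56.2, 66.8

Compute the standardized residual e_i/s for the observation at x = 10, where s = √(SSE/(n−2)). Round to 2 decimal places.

0.59

x=2: ŷ = -7 + 4.5·2 = 2; e = 3.6 − 2 = 1.6
x=6: ŷ = -7 + 4.5·6 = 20; e = 18 − 20 = -2
x=8: ŷ = -7 + 4.5·8 = 29; e = 29 − 29 = 0
x=10: ŷ = -7 + 4.5·10 = 38; e = 39.2 − 38 = 1.2
x=11: ŷ = -7 + 4.5·11 = 42.5; e = 43.7 − 42.5 = 1.2
x=12: ŷ = -7 + 4.5·12 = 47; e = 43 − 47 = -4
x=13: ŷ = -7 + 4.5·13 = 51.5; e = 51.5 − 51.5 = 0
x=14: ŷ = -7 + 4.5·14 = 56; e = 56.2 − 56 = 0.2
x=16: ŷ = -7 + 4.5·16 = 65; e = 66.8 − 65 = 1.8
SSE = 2.56 + 4 + 0 + 1.44 + 1.44 + 16 + 0 + 0.04 + 3.24 = 28.72
s = √(28.72/7) = 2.02555
e/s = 1.2 / 2.02555 = 0.59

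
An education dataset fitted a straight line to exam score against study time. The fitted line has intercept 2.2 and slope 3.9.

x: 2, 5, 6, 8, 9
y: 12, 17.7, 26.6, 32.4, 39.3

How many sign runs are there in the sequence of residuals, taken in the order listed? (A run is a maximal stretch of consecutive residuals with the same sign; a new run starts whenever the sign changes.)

5 runs

x=2: ŷ = 2.2 + 3.9·2 = 10; e = 12 − 10 = 2
x=5: ŷ = 2.2 + 3.9·5 = 21.7; e = 17.7 − 21.7 = -4
x=6: ŷ = 2.2 + 3.9·6 = 25.6; e = 26.6 − 25.6 = 1
x=8: ŷ = 2.2 + 3.9·8 = 33.4; e = 32.4 − 33.4 = -1
x=9: ŷ = 2.2 + 3.9·9 = 37.3; e = 39.3 − 37.3 = 2
Signs: + − + − +
Runs: +×1, −×1, +×1, −×1, +×1 → 5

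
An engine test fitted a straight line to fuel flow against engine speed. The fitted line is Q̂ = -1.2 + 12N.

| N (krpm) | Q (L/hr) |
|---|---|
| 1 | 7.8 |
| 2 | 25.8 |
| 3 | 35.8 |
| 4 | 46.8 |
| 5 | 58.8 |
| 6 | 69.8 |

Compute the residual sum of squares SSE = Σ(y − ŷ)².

SSE = 20

N=1: Q̂ = -1.2 + 12·1 = 10.8; e = 7.8 − 10.8 = -3
N=2: Q̂ = -1.2 + 12·2 = 22.8; e = 25.8 − 22.8 = 3
N=3: Q̂ = -1.2 + 12·3 = 34.8; e = 35.8 − 34.8 = 1
N=4: Q̂ = -1.2 + 12·4 = 46.8; e = 46.8 − 46.8 = 0
N=5: Q̂ = -1.2 + 12·5 = 58.8; e = 58.8 − 58.8 = 0
N=6: Q̂ = -1.2 + 12·6 = 70.8; e = 69.8 − 70.8 = -1
SSE = 9 + 9 + 1 + 0 + 0 + 1 = 20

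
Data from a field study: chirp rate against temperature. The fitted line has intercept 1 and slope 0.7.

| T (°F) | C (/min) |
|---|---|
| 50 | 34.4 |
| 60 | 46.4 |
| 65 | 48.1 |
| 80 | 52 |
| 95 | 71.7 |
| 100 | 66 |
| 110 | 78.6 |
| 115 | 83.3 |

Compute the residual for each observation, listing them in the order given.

T=50: Ĉ = 1 + 0.7·50 = 36; r = 34.4 − 36 = -1.6
T=60: Ĉ = 1 + 0.7·60 = 43; r = 46.4 − 43 = 3.4
T=65: Ĉ = 1 + 0.7·65 = 46.5; r = 48.1 − 46.5 = 1.6
T=80: Ĉ = 1 + 0.7·80 = 57; r = 52 − 57 = -5
T=95: Ĉ = 1 + 0.7·95 = 67.5; r = 71.7 − 67.5 = 4.2
T=100: Ĉ = 1 + 0.7·100 = 71; r = 66 − 71 = -5
T=110: Ĉ = 1 + 0.7·110 = 78; r = 78.6 − 78 = 0.6
T=115: Ĉ = 1 + 0.7·115 = 81.5; r = 83.3 − 81.5 = 1.8

-1.6, 3.4, 1.6, -5, 4.2, -5, 0.6, 1.8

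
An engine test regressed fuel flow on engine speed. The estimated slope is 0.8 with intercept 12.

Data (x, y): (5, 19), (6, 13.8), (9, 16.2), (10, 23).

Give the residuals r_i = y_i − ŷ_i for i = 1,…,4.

x=5: ŷ = 12 + 0.8·5 = 16; r = 19 − 16 = 3
x=6: ŷ = 12 + 0.8·6 = 16.8; r = 13.8 − 16.8 = -3
x=9: ŷ = 12 + 0.8·9 = 19.2; r = 16.2 − 19.2 = -3
x=10: ŷ = 12 + 0.8·10 = 20; r = 23 − 20 = 3

3, -3, -3, 3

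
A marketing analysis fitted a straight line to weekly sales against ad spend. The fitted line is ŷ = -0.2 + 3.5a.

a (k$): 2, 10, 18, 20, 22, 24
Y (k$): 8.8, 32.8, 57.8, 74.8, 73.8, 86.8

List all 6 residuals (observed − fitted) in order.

a=2: ŷ = -0.2 + 3.5·2 = 6.8; r = 8.8 − 6.8 = 2
a=10: ŷ = -0.2 + 3.5·10 = 34.8; r = 32.8 − 34.8 = -2
a=18: ŷ = -0.2 + 3.5·18 = 62.8; r = 57.8 − 62.8 = -5
a=20: ŷ = -0.2 + 3.5·20 = 69.8; r = 74.8 − 69.8 = 5
a=22: ŷ = -0.2 + 3.5·22 = 76.8; r = 73.8 − 76.8 = -3
a=24: ŷ = -0.2 + 3.5·24 = 83.8; r = 86.8 − 83.8 = 3

2, -2, -5, 5, -3, 3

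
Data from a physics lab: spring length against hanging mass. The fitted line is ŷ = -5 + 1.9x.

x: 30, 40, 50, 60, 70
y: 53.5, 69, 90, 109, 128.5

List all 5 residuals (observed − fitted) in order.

1.5, -2, 0, 0, 0.5

x=30: ŷ = -5 + 1.9·30 = 52; e = 53.5 − 52 = 1.5
x=40: ŷ = -5 + 1.9·40 = 71; e = 69 − 71 = -2
x=50: ŷ = -5 + 1.9·50 = 90; e = 90 − 90 = 0
x=60: ŷ = -5 + 1.9·60 = 109; e = 109 − 109 = 0
x=70: ŷ = -5 + 1.9·70 = 128; e = 128.5 − 128 = 0.5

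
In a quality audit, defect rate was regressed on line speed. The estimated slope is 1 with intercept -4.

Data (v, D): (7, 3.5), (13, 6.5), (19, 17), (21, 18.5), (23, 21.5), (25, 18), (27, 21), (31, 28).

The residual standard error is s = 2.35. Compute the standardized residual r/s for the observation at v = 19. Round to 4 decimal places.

D̂ = -4 + 19 = 15
r = 17 − 15 = 2
r/s = 2 / 2.35 = 0.8511

0.8511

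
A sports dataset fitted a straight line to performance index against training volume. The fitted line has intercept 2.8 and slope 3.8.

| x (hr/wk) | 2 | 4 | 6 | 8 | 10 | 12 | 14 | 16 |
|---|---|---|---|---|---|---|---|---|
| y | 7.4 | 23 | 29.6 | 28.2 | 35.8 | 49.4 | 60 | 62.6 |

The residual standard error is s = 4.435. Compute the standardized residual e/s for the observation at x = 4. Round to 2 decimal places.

ŷ = 2.8 + 3.8·4 = 18
e = 23 − 18 = 5
e/s = 5 / 4.435 = 1.13

1.13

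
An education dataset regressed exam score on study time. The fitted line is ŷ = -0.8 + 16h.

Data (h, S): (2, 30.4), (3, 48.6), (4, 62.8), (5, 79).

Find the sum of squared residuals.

SSE = 2.8

h=2: ŷ = -0.8 + 16·2 = 31.2; e = 30.4 − 31.2 = -0.8
h=3: ŷ = -0.8 + 16·3 = 47.2; e = 48.6 − 47.2 = 1.4
h=4: ŷ = -0.8 + 16·4 = 63.2; e = 62.8 − 63.2 = -0.4
h=5: ŷ = -0.8 + 16·5 = 79.2; e = 79 − 79.2 = -0.2
SSE = 0.64 + 1.96 + 0.16 + 0.04 = 2.8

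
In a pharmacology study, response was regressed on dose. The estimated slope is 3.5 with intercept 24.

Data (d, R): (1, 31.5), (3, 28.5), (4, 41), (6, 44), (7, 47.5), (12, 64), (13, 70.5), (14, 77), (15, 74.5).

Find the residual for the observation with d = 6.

R̂ = 24 + 3.5·6 = 45
e = 44 − 45 = -1

e = -1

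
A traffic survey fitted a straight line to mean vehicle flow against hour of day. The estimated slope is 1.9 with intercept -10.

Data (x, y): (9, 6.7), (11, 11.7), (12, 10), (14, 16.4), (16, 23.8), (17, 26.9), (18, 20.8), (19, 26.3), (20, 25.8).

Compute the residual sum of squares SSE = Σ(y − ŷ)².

SSE = 57.84

x=9: ŷ = -10 + 1.9·9 = 7.1; r = 6.7 − 7.1 = -0.4
x=11: ŷ = -10 + 1.9·11 = 10.9; r = 11.7 − 10.9 = 0.8
x=12: ŷ = -10 + 1.9·12 = 12.8; r = 10 − 12.8 = -2.8
x=14: ŷ = -10 + 1.9·14 = 16.6; r = 16.4 − 16.6 = -0.2
x=16: ŷ = -10 + 1.9·16 = 20.4; r = 23.8 − 20.4 = 3.4
x=17: ŷ = -10 + 1.9·17 = 22.3; r = 26.9 − 22.3 = 4.6
x=18: ŷ = -10 + 1.9·18 = 24.2; r = 20.8 − 24.2 = -3.4
x=19: ŷ = -10 + 1.9·19 = 26.1; r = 26.3 − 26.1 = 0.2
x=20: ŷ = -10 + 1.9·20 = 28; r = 25.8 − 28 = -2.2
SSE = 0.16 + 0.64 + 7.84 + 0.04 + 11.56 + 21.16 + 11.56 + 0.04 + 4.84 = 57.84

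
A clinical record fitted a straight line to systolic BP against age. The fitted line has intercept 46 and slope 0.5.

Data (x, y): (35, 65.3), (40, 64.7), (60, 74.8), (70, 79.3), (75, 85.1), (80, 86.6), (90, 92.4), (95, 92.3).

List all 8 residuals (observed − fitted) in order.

x=35: ŷ = 46 + 0.5·35 = 63.5; r = 65.3 − 63.5 = 1.8
x=40: ŷ = 46 + 0.5·40 = 66; r = 64.7 − 66 = -1.3
x=60: ŷ = 46 + 0.5·60 = 76; r = 74.8 − 76 = -1.2
x=70: ŷ = 46 + 0.5·70 = 81; r = 79.3 − 81 = -1.7
x=75: ŷ = 46 + 0.5·75 = 83.5; r = 85.1 − 83.5 = 1.6
x=80: ŷ = 46 + 0.5·80 = 86; r = 86.6 − 86 = 0.6
x=90: ŷ = 46 + 0.5·90 = 91; r = 92.4 − 91 = 1.4
x=95: ŷ = 46 + 0.5·95 = 93.5; r = 92.3 − 93.5 = -1.2

1.8, -1.3, -1.2, -1.7, 1.6, 0.6, 1.4, -1.2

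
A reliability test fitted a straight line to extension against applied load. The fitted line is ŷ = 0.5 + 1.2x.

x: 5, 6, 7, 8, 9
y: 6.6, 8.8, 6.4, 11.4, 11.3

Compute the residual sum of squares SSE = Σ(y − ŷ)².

x=5: ŷ = 0.5 + 1.2·5 = 6.5; e = 6.6 − 6.5 = 0.1
x=6: ŷ = 0.5 + 1.2·6 = 7.7; e = 8.8 − 7.7 = 1.1
x=7: ŷ = 0.5 + 1.2·7 = 8.9; e = 6.4 − 8.9 = -2.5
x=8: ŷ = 0.5 + 1.2·8 = 10.1; e = 11.4 − 10.1 = 1.3
x=9: ŷ = 0.5 + 1.2·9 = 11.3; e = 11.3 − 11.3 = 0
SSE = 0.01 + 1.21 + 6.25 + 1.69 + 0 = 9.16

SSE = 9.16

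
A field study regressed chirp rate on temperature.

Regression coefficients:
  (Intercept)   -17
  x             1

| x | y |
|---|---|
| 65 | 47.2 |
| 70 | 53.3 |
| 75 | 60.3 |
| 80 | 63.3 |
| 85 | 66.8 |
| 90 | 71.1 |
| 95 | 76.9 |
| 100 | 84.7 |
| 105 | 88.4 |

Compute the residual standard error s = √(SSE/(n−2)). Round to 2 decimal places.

x=65: ŷ = -17 + 65 = 48; e = 47.2 − 48 = -0.8
x=70: ŷ = -17 + 70 = 53; e = 53.3 − 53 = 0.3
x=75: ŷ = -17 + 75 = 58; e = 60.3 − 58 = 2.3
x=80: ŷ = -17 + 80 = 63; e = 63.3 − 63 = 0.3
x=85: ŷ = -17 + 85 = 68; e = 66.8 − 68 = -1.2
x=90: ŷ = -17 + 90 = 73; e = 71.1 − 73 = -1.9
x=95: ŷ = -17 + 95 = 78; e = 76.9 − 78 = -1.1
x=100: ŷ = -17 + 100 = 83; e = 84.7 − 83 = 1.7
x=105: ŷ = -17 + 105 = 88; e = 88.4 − 88 = 0.4
SSE = 0.64 + 0.09 + 5.29 + 0.09 + 1.44 + 3.61 + 1.21 + 2.89 + 0.16 = 15.42
s = √(15.42/7) = √2.20286 ≈ 1.48

s = 1.48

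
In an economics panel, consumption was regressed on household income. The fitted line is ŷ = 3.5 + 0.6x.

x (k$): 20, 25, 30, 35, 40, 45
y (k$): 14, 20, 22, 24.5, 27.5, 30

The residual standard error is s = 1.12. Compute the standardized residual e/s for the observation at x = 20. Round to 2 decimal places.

-1.34

ŷ = 3.5 + 0.6·20 = 15.5
e = 14 − 15.5 = -1.5
e/s = -1.5 / 1.12 = -1.34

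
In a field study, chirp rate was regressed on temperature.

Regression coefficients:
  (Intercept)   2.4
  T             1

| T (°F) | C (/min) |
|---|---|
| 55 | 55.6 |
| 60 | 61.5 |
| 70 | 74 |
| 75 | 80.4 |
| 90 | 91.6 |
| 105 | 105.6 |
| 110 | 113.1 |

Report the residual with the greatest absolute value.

T=55: ŷ = 2.4 + 55 = 57.4; e = 55.6 − 57.4 = -1.8
T=60: ŷ = 2.4 + 60 = 62.4; e = 61.5 − 62.4 = -0.9
T=70: ŷ = 2.4 + 70 = 72.4; e = 74 − 72.4 = 1.6
T=75: ŷ = 2.4 + 75 = 77.4; e = 80.4 − 77.4 = 3
T=90: ŷ = 2.4 + 90 = 92.4; e = 91.6 − 92.4 = -0.8
T=105: ŷ = 2.4 + 105 = 107.4; e = 105.6 − 107.4 = -1.8
T=110: ŷ = 2.4 + 110 = 112.4; e = 113.1 − 112.4 = 0.7
Largest |e| is 3 at T = 75, residual 3.

e = 3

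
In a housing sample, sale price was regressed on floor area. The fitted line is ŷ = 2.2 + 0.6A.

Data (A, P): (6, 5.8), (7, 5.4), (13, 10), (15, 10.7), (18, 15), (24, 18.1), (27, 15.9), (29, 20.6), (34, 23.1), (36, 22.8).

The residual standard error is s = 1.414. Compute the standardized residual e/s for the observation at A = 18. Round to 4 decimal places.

ŷ = 2.2 + 0.6·18 = 13
e = 15 − 13 = 2
e/s = 2 / 1.414 = 1.4144

1.4144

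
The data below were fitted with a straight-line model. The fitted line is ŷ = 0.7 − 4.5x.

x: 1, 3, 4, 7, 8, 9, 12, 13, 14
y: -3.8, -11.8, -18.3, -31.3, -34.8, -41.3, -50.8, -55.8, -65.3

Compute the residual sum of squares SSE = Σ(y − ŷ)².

x=1: ŷ = 0.7 − 4.5·1 = -3.8; r = -3.8 − (-3.8) = 0
x=3: ŷ = 0.7 − 4.5·3 = -12.8; r = -11.8 − (-12.8) = 1
x=4: ŷ = 0.7 − 4.5·4 = -17.3; r = -18.3 − (-17.3) = -1
x=7: ŷ = 0.7 − 4.5·7 = -30.8; r = -31.3 − (-30.8) = -0.5
x=8: ŷ = 0.7 − 4.5·8 = -35.3; r = -34.8 − (-35.3) = 0.5
x=9: ŷ = 0.7 − 4.5·9 = -39.8; r = -41.3 − (-39.8) = -1.5
x=12: ŷ = 0.7 − 4.5·12 = -53.3; r = -50.8 − (-53.3) = 2.5
x=13: ŷ = 0.7 − 4.5·13 = -57.8; r = -55.8 − (-57.8) = 2
x=14: ŷ = 0.7 − 4.5·14 = -62.3; r = -65.3 − (-62.3) = -3
SSE = 0 + 1 + 1 + 0.25 + 0.25 + 2.25 + 6.25 + 4 + 9 = 24

SSE = 24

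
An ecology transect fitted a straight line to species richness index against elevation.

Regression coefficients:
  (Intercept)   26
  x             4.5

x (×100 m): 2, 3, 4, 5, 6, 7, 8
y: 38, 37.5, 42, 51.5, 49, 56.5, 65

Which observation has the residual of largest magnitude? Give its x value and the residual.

x=2: ŷ = 26 + 4.5·2 = 35; e = 38 − 35 = 3
x=3: ŷ = 26 + 4.5·3 = 39.5; e = 37.5 − 39.5 = -2
x=4: ŷ = 26 + 4.5·4 = 44; e = 42 − 44 = -2
x=5: ŷ = 26 + 4.5·5 = 48.5; e = 51.5 − 48.5 = 3
x=6: ŷ = 26 + 4.5·6 = 53; e = 49 − 53 = -4
x=7: ŷ = 26 + 4.5·7 = 57.5; e = 56.5 − 57.5 = -1
x=8: ŷ = 26 + 4.5·8 = 62; e = 65 − 62 = 3
Largest |e| is 4 at x = 6, residual -4.

x = 6, e = -4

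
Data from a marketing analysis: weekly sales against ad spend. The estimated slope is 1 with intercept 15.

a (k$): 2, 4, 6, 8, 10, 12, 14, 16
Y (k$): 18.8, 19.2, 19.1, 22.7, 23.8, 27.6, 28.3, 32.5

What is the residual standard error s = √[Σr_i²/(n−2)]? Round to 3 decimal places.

a=2: ŷ = 15 + 2 = 17; r = 18.8 − 17 = 1.8
a=4: ŷ = 15 + 4 = 19; r = 19.2 − 19 = 0.2
a=6: ŷ = 15 + 6 = 21; r = 19.1 − 21 = -1.9
a=8: ŷ = 15 + 8 = 23; r = 22.7 − 23 = -0.3
a=10: ŷ = 15 + 10 = 25; r = 23.8 − 25 = -1.2
a=12: ŷ = 15 + 12 = 27; r = 27.6 − 27 = 0.6
a=14: ŷ = 15 + 14 = 29; r = 28.3 − 29 = -0.7
a=16: ŷ = 15 + 16 = 31; r = 32.5 − 31 = 1.5
SSE = 3.24 + 0.04 + 3.61 + 0.09 + 1.44 + 0.36 + 0.49 + 2.25 = 11.52
s = √(11.52/6) = √1.92 ≈ 1.386

s = 1.386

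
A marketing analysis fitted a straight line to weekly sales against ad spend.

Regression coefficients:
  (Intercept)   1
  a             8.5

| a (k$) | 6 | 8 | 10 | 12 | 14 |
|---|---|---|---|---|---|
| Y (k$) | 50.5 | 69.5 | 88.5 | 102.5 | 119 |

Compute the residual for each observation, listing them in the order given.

-1.5, 0.5, 2.5, -0.5, -1

a=6: Ŷ = 1 + 8.5·6 = 52; e = 50.5 − 52 = -1.5
a=8: Ŷ = 1 + 8.5·8 = 69; e = 69.5 − 69 = 0.5
a=10: Ŷ = 1 + 8.5·10 = 86; e = 88.5 − 86 = 2.5
a=12: Ŷ = 1 + 8.5·12 = 103; e = 102.5 − 103 = -0.5
a=14: Ŷ = 1 + 8.5·14 = 120; e = 119 − 120 = -1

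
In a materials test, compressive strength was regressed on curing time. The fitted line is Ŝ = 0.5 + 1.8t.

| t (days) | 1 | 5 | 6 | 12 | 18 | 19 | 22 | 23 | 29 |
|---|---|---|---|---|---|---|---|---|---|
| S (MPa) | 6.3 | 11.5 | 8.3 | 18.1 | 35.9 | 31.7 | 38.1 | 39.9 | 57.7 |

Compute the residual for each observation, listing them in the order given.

4, 2, -3, -4, 3, -3, -2, -2, 5

t=1: Ŝ = 0.5 + 1.8·1 = 2.3; r = 6.3 − 2.3 = 4
t=5: Ŝ = 0.5 + 1.8·5 = 9.5; r = 11.5 − 9.5 = 2
t=6: Ŝ = 0.5 + 1.8·6 = 11.3; r = 8.3 − 11.3 = -3
t=12: Ŝ = 0.5 + 1.8·12 = 22.1; r = 18.1 − 22.1 = -4
t=18: Ŝ = 0.5 + 1.8·18 = 32.9; r = 35.9 − 32.9 = 3
t=19: Ŝ = 0.5 + 1.8·19 = 34.7; r = 31.7 − 34.7 = -3
t=22: Ŝ = 0.5 + 1.8·22 = 40.1; r = 38.1 − 40.1 = -2
t=23: Ŝ = 0.5 + 1.8·23 = 41.9; r = 39.9 − 41.9 = -2
t=29: Ŝ = 0.5 + 1.8·29 = 52.7; r = 57.7 − 52.7 = 5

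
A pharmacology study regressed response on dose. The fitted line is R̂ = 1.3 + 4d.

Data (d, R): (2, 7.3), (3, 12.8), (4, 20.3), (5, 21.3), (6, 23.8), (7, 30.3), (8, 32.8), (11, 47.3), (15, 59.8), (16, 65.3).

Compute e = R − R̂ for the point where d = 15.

e = -1.5

R̂ = 1.3 + 4·15 = 61.3
e = 59.8 − 61.3 = -1.5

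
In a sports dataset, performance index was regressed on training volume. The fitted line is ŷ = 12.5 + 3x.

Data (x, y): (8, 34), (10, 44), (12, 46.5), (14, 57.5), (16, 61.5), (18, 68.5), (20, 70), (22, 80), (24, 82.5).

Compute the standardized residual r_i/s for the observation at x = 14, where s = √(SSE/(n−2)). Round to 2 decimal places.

x=8: ŷ = 12.5 + 3·8 = 36.5; r = 34 − 36.5 = -2.5
x=10: ŷ = 12.5 + 3·10 = 42.5; r = 44 − 42.5 = 1.5
x=12: ŷ = 12.5 + 3·12 = 48.5; r = 46.5 − 48.5 = -2
x=14: ŷ = 12.5 + 3·14 = 54.5; r = 57.5 − 54.5 = 3
x=16: ŷ = 12.5 + 3·16 = 60.5; r = 61.5 − 60.5 = 1
x=18: ŷ = 12.5 + 3·18 = 66.5; r = 68.5 − 66.5 = 2
x=20: ŷ = 12.5 + 3·20 = 72.5; r = 70 − 72.5 = -2.5
x=22: ŷ = 12.5 + 3·22 = 78.5; r = 80 − 78.5 = 1.5
x=24: ŷ = 12.5 + 3·24 = 84.5; r = 82.5 − 84.5 = -2
SSE = 6.25 + 2.25 + 4 + 9 + 1 + 4 + 6.25 + 2.25 + 4 = 39
s = √(39/7) = 2.36039
r/s = 3 / 2.36039 = 1.27

1.27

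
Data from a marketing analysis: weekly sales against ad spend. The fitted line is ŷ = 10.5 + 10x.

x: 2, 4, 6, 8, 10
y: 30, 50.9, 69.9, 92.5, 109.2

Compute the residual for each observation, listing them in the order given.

-0.5, 0.4, -0.6, 2, -1.3

x=2: ŷ = 10.5 + 10·2 = 30.5; e = 30 − 30.5 = -0.5
x=4: ŷ = 10.5 + 10·4 = 50.5; e = 50.9 − 50.5 = 0.4
x=6: ŷ = 10.5 + 10·6 = 70.5; e = 69.9 − 70.5 = -0.6
x=8: ŷ = 10.5 + 10·8 = 90.5; e = 92.5 − 90.5 = 2
x=10: ŷ = 10.5 + 10·10 = 110.5; e = 109.2 − 110.5 = -1.3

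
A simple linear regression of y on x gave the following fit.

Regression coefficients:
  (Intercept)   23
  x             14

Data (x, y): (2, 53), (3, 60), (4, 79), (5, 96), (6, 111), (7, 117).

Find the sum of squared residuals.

x=2: ŷ = 23 + 14·2 = 51; r = 53 − 51 = 2
x=3: ŷ = 23 + 14·3 = 65; r = 60 − 65 = -5
x=4: ŷ = 23 + 14·4 = 79; r = 79 − 79 = 0
x=5: ŷ = 23 + 14·5 = 93; r = 96 − 93 = 3
x=6: ŷ = 23 + 14·6 = 107; r = 111 − 107 = 4
x=7: ŷ = 23 + 14·7 = 121; r = 117 − 121 = -4
SSE = 4 + 25 + 0 + 9 + 16 + 16 = 70

SSE = 70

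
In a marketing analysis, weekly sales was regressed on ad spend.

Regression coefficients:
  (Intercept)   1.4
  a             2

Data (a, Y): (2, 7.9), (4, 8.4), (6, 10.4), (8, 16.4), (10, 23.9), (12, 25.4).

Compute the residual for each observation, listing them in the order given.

a=2: Ŷ = 1.4 + 2·2 = 5.4; r = 7.9 − 5.4 = 2.5
a=4: Ŷ = 1.4 + 2·4 = 9.4; r = 8.4 − 9.4 = -1
a=6: Ŷ = 1.4 + 2·6 = 13.4; r = 10.4 − 13.4 = -3
a=8: Ŷ = 1.4 + 2·8 = 17.4; r = 16.4 − 17.4 = -1
a=10: Ŷ = 1.4 + 2·10 = 21.4; r = 23.9 − 21.4 = 2.5
a=12: Ŷ = 1.4 + 2·12 = 25.4; r = 25.4 − 25.4 = 0

2.5, -1, -3, -1, 2.5, 0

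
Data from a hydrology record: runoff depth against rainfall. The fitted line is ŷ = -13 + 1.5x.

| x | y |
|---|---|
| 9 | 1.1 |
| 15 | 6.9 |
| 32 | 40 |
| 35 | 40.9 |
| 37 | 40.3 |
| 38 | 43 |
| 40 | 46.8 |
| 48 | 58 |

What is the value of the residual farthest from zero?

x=9: ŷ = -13 + 1.5·9 = 0.5; r = 1.1 − 0.5 = 0.6
x=15: ŷ = -13 + 1.5·15 = 9.5; r = 6.9 − 9.5 = -2.6
x=32: ŷ = -13 + 1.5·32 = 35; r = 40 − 35 = 5
x=35: ŷ = -13 + 1.5·35 = 39.5; r = 40.9 − 39.5 = 1.4
x=37: ŷ = -13 + 1.5·37 = 42.5; r = 40.3 − 42.5 = -2.2
x=38: ŷ = -13 + 1.5·38 = 44; r = 43 − 44 = -1
x=40: ŷ = -13 + 1.5·40 = 47; r = 46.8 − 47 = -0.2
x=48: ŷ = -13 + 1.5·48 = 59; r = 58 − 59 = -1
Largest |r| is 5 at x = 32, residual 5.

r = 5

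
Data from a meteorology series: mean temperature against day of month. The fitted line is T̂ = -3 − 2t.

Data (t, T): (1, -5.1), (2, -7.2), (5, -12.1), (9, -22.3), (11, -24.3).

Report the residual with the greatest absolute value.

t=1: T̂ = -3 − 2·1 = -5; e = -5.1 − (-5) = -0.1
t=2: T̂ = -3 − 2·2 = -7; e = -7.2 − (-7) = -0.2
t=5: T̂ = -3 − 2·5 = -13; e = -12.1 − (-13) = 0.9
t=9: T̂ = -3 − 2·9 = -21; e = -22.3 − (-21) = -1.3
t=11: T̂ = -3 − 2·11 = -25; e = -24.3 − (-25) = 0.7
Largest |e| is 1.3 at t = 9, residual -1.3.

e = -1.3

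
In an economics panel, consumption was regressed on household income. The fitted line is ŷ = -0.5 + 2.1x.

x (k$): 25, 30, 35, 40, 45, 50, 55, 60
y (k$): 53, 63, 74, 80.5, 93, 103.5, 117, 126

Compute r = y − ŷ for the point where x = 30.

ŷ = -0.5 + 2.1·30 = 62.5
r = 63 − 62.5 = 0.5

r = 0.5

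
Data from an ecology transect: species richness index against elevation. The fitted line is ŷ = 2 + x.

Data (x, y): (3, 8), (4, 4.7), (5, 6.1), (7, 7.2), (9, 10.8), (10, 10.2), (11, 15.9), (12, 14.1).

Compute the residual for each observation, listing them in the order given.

x=3: ŷ = 2 + 3 = 5; e = 8 − 5 = 3
x=4: ŷ = 2 + 4 = 6; e = 4.7 − 6 = -1.3
x=5: ŷ = 2 + 5 = 7; e = 6.1 − 7 = -0.9
x=7: ŷ = 2 + 7 = 9; e = 7.2 − 9 = -1.8
x=9: ŷ = 2 + 9 = 11; e = 10.8 − 11 = -0.2
x=10: ŷ = 2 + 10 = 12; e = 10.2 − 12 = -1.8
x=11: ŷ = 2 + 11 = 13; e = 15.9 − 13 = 2.9
x=12: ŷ = 2 + 12 = 14; e = 14.1 − 14 = 0.1

3, -1.3, -0.9, -1.8, -0.2, -1.8, 2.9, 0.1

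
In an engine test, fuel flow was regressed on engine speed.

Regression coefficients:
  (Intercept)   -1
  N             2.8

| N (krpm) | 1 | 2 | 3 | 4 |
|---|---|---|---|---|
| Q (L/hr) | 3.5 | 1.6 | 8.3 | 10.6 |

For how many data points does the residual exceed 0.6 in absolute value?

N=1: ŷ = -1 + 2.8·1 = 1.8; r = 3.5 − 1.8 = 1.7
N=2: ŷ = -1 + 2.8·2 = 4.6; r = 1.6 − 4.6 = -3
N=3: ŷ = -1 + 2.8·3 = 7.4; r = 8.3 − 7.4 = 0.9
N=4: ŷ = -1 + 2.8·4 = 10.2; r = 10.6 − 10.2 = 0.4
|r| > 0.6: N=1 (|r|=1.7), N=2 (|r|=3), N=3 (|r|=0.9) → 3

3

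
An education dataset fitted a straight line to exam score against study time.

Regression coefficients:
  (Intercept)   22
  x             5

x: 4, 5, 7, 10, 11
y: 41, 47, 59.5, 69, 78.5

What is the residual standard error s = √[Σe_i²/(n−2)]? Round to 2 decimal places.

s = 2.48

x=4: ŷ = 22 + 5·4 = 42; e = 41 − 42 = -1
x=5: ŷ = 22 + 5·5 = 47; e = 47 − 47 = 0
x=7: ŷ = 22 + 5·7 = 57; e = 59.5 − 57 = 2.5
x=10: ŷ = 22 + 5·10 = 72; e = 69 − 72 = -3
x=11: ŷ = 22 + 5·11 = 77; e = 78.5 − 77 = 1.5
SSE = 1 + 0 + 6.25 + 9 + 2.25 = 18.5
s = √(18.5/3) = √6.16667 ≈ 2.48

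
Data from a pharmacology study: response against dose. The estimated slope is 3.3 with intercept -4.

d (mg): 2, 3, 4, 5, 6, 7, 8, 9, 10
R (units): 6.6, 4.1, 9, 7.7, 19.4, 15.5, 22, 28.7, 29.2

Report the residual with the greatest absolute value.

d=2: R̂ = -4 + 3.3·2 = 2.6; e = 6.6 − 2.6 = 4
d=3: R̂ = -4 + 3.3·3 = 5.9; e = 4.1 − 5.9 = -1.8
d=4: R̂ = -4 + 3.3·4 = 9.2; e = 9 − 9.2 = -0.2
d=5: R̂ = -4 + 3.3·5 = 12.5; e = 7.7 − 12.5 = -4.8
d=6: R̂ = -4 + 3.3·6 = 15.8; e = 19.4 − 15.8 = 3.6
d=7: R̂ = -4 + 3.3·7 = 19.1; e = 15.5 − 19.1 = -3.6
d=8: R̂ = -4 + 3.3·8 = 22.4; e = 22 − 22.4 = -0.4
d=9: R̂ = -4 + 3.3·9 = 25.7; e = 28.7 − 25.7 = 3
d=10: R̂ = -4 + 3.3·10 = 29; e = 29.2 − 29 = 0.2
Largest |e| is 4.8 at d = 5, residual -4.8.

e = -4.8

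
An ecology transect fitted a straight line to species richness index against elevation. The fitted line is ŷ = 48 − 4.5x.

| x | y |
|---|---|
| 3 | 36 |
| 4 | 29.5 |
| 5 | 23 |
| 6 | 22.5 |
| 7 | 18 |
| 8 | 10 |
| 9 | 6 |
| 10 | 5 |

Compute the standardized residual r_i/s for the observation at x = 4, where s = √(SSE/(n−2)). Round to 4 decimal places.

x=3: ŷ = 48 − 4.5·3 = 34.5; r = 36 − 34.5 = 1.5
x=4: ŷ = 48 − 4.5·4 = 30; r = 29.5 − 30 = -0.5
x=5: ŷ = 48 − 4.5·5 = 25.5; r = 23 − 25.5 = -2.5
x=6: ŷ = 48 − 4.5·6 = 21; r = 22.5 − 21 = 1.5
x=7: ŷ = 48 − 4.5·7 = 16.5; r = 18 − 16.5 = 1.5
x=8: ŷ = 48 − 4.5·8 = 12; r = 10 − 12 = -2
x=9: ŷ = 48 − 4.5·9 = 7.5; r = 6 − 7.5 = -1.5
x=10: ŷ = 48 − 4.5·10 = 3; r = 5 − 3 = 2
SSE = 2.25 + 0.25 + 6.25 + 2.25 + 2.25 + 4 + 2.25 + 4 = 23.5
s = √(23.5/6) = 1.97906
r/s = -0.5 / 1.97906 = -0.2526

-0.2526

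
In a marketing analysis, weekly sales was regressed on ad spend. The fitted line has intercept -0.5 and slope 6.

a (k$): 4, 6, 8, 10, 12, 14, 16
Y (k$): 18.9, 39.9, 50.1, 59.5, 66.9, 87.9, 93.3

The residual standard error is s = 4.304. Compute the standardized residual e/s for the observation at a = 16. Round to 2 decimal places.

ŷ = -0.5 + 6·16 = 95.5
e = 93.3 − 95.5 = -2.2
e/s = -2.2 / 4.304 = -0.51

-0.51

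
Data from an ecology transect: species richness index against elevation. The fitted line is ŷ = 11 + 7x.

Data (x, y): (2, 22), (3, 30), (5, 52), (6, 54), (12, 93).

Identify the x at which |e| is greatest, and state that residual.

x=2: ŷ = 11 + 7·2 = 25; e = 22 − 25 = -3
x=3: ŷ = 11 + 7·3 = 32; e = 30 − 32 = -2
x=5: ŷ = 11 + 7·5 = 46; e = 52 − 46 = 6
x=6: ŷ = 11 + 7·6 = 53; e = 54 − 53 = 1
x=12: ŷ = 11 + 7·12 = 95; e = 93 − 95 = -2
Largest |e| is 6 at x = 5, residual 6.

x = 5, e = 6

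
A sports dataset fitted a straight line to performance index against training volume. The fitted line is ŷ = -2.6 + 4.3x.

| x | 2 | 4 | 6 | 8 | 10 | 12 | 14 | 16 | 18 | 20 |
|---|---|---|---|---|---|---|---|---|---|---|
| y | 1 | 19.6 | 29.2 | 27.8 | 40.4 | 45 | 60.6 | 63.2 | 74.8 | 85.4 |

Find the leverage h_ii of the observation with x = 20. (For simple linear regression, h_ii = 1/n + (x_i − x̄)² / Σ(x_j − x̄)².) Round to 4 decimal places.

h = 0.3455

x̄ = (2 + 4 + 6 + 8 + 10 + 12 + 14 + 16 + 18 + 20)/10 = 11
Σ(x − x̄)² = 81 + 49 + 25 + 9 + 1 + 1 + 9 + 25 + 49 + 81 = 330
h = 1/10 + (9)²/330 = 0.1 + 0.245455 = 0.3455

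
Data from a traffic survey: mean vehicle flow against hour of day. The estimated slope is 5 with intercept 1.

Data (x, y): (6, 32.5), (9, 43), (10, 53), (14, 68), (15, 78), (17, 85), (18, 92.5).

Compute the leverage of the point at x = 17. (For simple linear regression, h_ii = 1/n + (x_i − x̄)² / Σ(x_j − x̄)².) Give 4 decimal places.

h = 0.2967

x̄ = (6 + 9 + 10 + 14 + 15 + 17 + 18)/7 = 12.7143
Σ(x − x̄)² = 45.0816 + 13.7959 + 7.36735 + 1.65306 + 5.22449 + 18.3673 + 27.9388 = 119.429
h = 1/7 + (4.28571)²/119.429 = 0.142857 + 0.153794 = 0.2967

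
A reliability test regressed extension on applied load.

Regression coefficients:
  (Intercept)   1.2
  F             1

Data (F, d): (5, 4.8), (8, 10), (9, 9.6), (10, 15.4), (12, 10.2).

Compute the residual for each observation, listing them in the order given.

F=5: ŷ = 1.2 + 5 = 6.2; e = 4.8 − 6.2 = -1.4
F=8: ŷ = 1.2 + 8 = 9.2; e = 10 − 9.2 = 0.8
F=9: ŷ = 1.2 + 9 = 10.2; e = 9.6 − 10.2 = -0.6
F=10: ŷ = 1.2 + 10 = 11.2; e = 15.4 − 11.2 = 4.2
F=12: ŷ = 1.2 + 12 = 13.2; e = 10.2 − 13.2 = -3

-1.4, 0.8, -0.6, 4.2, -3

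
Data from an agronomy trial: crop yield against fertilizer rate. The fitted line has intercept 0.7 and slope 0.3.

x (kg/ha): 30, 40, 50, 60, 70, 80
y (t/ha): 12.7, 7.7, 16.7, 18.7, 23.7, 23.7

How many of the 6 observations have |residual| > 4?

1

x=30: ŷ = 0.7 + 0.3·30 = 9.7; r = 12.7 − 9.7 = 3
x=40: ŷ = 0.7 + 0.3·40 = 12.7; r = 7.7 − 12.7 = -5
x=50: ŷ = 0.7 + 0.3·50 = 15.7; r = 16.7 − 15.7 = 1
x=60: ŷ = 0.7 + 0.3·60 = 18.7; r = 18.7 − 18.7 = 0
x=70: ŷ = 0.7 + 0.3·70 = 21.7; r = 23.7 − 21.7 = 2
x=80: ŷ = 0.7 + 0.3·80 = 24.7; r = 23.7 − 24.7 = -1
|r| > 4: x=40 (|r|=5) → 1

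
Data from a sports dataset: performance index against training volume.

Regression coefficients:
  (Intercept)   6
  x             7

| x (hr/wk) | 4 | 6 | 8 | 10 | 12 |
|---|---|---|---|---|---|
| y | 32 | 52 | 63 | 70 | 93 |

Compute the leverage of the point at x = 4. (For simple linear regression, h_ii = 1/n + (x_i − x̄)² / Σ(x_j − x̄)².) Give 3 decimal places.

x̄ = (4 + 6 + 8 + 10 + 12)/5 = 8
Σ(x − x̄)² = 16 + 4 + 0 + 4 + 16 = 40
h = 1/5 + (-4)²/40 = 0.2 + 0.4 = 0.600

h = 0.600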